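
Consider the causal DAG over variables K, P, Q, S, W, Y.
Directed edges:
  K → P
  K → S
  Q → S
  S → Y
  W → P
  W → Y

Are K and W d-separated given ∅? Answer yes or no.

Yes — K ⊥ W | ∅.

Bayes-Ball from K | ∅ reaches {P,S,Y}.
W ∉ reach(K|∅) ⇒ K ⊥ W | ∅.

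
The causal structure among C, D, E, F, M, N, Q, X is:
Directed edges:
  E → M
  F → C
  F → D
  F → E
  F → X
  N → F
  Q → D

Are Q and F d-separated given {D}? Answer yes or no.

No — Q and F are d-connected given {D}.

Bayes-Ball from Q | {D} reaches {C,E,F,M,N,X}.
F ∈ reach(Q|{D}) ⇒ Q ⊥̸ F | {D}.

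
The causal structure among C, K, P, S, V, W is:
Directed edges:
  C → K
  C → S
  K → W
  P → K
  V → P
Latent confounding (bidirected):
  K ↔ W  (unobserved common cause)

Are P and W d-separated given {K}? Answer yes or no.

Bayes-Ball from P | {K} reaches {C,S,V,W}.
W ∈ reach(P|{K}) ⇒ P ⊥̸ W | {K}.

No — P and W are d-connected given {K}.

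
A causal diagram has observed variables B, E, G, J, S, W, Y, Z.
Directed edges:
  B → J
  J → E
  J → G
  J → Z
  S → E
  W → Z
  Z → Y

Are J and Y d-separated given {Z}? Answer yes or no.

Bayes-Ball from J | {Z} reaches {B,E,G,W}.
Y ∉ reach(J|{Z}) ⇒ J ⊥ Y | {Z}.

Yes — J ⊥ Y | {Z}.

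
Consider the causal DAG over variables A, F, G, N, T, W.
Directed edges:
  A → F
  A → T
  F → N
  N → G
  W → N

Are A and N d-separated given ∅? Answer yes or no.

No — A and N are d-connected given ∅.

Bayes-Ball from A | ∅ reaches {F,G,N,T}.
N ∈ reach(A|∅) ⇒ A ⊥̸ N | ∅.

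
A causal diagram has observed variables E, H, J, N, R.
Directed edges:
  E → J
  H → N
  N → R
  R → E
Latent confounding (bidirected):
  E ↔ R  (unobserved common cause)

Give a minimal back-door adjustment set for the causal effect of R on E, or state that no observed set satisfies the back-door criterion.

R→E: no observed back-door set.

desc(R)\{R}={E,J}; candidates ⊆ {H,N}.
R↔E: latent back-door arc(s) into R.
size 0: {}; under {} R still reaches {E,H,J,N} ∋ E.
size 1: {H}, {N}; under {H} R still reaches {E,J,N} ∋ E.
size 2: {H,N}; under {H,N} R still reaches {E,J} ∋ E.
R↔E cannot be blocked by any observed set — no back-door set.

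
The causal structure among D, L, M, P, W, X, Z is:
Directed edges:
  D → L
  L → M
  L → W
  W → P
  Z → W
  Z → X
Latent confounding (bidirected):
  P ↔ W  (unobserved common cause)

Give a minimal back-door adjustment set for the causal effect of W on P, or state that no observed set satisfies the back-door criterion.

desc(W)\{W}={P}; candidates ⊆ {D,L,M,X,Z}.
W↔P: latent back-door arc(s) into W.
size 0: {}; under {} W still reaches {D,L,M,P,X,Z} ∋ P.
size 1: {D}, {L}, {M} …(+2); under {D} W still reaches {L,M,P,X,Z} ∋ P.
size 2: {D,L}, {D,M}, {D,X} …(+7); under {D,L} W still reaches {P,X,Z} ∋ P.
W↔P cannot be blocked by any observed set — no back-door set.

W→P: no observed back-door set.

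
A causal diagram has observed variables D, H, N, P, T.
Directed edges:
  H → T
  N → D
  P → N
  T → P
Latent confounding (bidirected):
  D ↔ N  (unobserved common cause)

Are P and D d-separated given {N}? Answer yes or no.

No — P and D are d-connected given {N}.

Bayes-Ball from P | {N} reaches {D,H,T}.
D ∈ reach(P|{N}) ⇒ P ⊥̸ D | {N}.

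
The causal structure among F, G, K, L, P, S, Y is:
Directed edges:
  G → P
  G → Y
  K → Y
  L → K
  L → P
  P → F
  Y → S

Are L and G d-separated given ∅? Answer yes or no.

Bayes-Ball from L | ∅ reaches {F,K,P,S,Y}.
G ∉ reach(L|∅) ⇒ L ⊥ G | ∅.

Yes — L ⊥ G | ∅.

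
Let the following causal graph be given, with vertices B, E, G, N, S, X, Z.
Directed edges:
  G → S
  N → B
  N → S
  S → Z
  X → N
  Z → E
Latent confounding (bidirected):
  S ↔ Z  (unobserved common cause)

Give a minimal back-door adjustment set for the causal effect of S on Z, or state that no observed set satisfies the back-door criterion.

desc(S)\{S}={E,Z}; candidates ⊆ {B,G,N,X}.
S↔Z: latent back-door arc(s) into S.
size 0: {}; under {} S still reaches {B,E,G,N,X,Z} ∋ Z.
size 1: {B}, {G}, {N} …(+1); under {B} S still reaches {E,G,N,X,Z} ∋ Z.
size 2: {B,G}, {B,N}, {B,X} …(+3); under {B,G} S still reaches {E,N,X,Z} ∋ Z.
S↔Z cannot be blocked by any observed set — no back-door set.

S→Z: no observed back-door set.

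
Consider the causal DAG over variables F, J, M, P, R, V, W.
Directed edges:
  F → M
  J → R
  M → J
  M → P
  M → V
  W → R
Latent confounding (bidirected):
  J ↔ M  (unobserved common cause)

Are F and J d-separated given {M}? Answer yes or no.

No — F and J are d-connected given {M}.

Bayes-Ball from F | {M} reaches {J,R}.
J ∈ reach(F|{M}) ⇒ F ⊥̸ J | {M}.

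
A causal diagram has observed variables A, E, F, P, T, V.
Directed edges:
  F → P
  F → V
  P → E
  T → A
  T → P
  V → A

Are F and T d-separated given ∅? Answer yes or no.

Bayes-Ball from F | ∅ reaches {A,E,P,V}.
T ∉ reach(F|∅) ⇒ F ⊥ T | ∅.

Yes — F ⊥ T | ∅.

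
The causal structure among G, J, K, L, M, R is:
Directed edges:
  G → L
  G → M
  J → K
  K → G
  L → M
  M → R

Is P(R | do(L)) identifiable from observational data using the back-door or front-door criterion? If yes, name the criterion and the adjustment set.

desc(L)\{L}={M,R}; candidates ⊆ {G,J,K}.
size 0: {}; under {} L still reaches {G,J,K,M,R} ∋ R.
{G}: L⊥R given {G} in G with L→· removed — back-door holds.
P(R|do(L)) = Σ_{G} P(R|L,G)·P(G).

P(R|do(L)): backdoor, adjust for {G}.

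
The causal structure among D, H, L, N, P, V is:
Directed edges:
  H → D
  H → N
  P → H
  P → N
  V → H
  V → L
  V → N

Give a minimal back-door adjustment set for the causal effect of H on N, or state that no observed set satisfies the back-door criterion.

H→N: minimal back-door set {P, V}.

desc(H)\{H}={D,N}; candidates ⊆ {L,P,V}.
size 0: {}; under {} H still reaches {L,N,P,V} ∋ N.
size 1: {L}, {P}, {V}; under {L} H still reaches {N,P,V} ∋ N.
{P,V}: H⊥N given {P,V} in G with H→· removed — back-door holds.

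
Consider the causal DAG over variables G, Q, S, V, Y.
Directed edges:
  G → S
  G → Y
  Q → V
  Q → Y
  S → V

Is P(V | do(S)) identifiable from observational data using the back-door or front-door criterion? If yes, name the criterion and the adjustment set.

desc(S)\{S}={V}; candidates ⊆ {G,Q,Y}.
∅: S⊥V given ∅ in G with S→· removed — back-door holds.
P(V|do(S)) = P(V|S) — no adjustment needed.

P(V|do(S)): backdoor, adjust for ∅.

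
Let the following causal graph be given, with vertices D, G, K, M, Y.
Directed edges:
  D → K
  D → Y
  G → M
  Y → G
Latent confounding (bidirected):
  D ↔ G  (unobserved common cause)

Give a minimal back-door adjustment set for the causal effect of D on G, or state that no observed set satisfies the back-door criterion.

desc(D)\{D}={G,K,M,Y}; candidates ⊆ {—}.
D↔G: latent back-door arc(s) into D.
size 0: {}; under {} D still reaches {G,M} ∋ G.
D↔G cannot be blocked by any observed set — no back-door set.

D→G: no observed back-door set.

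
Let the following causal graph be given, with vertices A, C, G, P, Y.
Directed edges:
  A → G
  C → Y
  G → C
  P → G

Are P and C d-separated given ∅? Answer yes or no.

Bayes-Ball from P | ∅ reaches {C,G,Y}.
C ∈ reach(P|∅) ⇒ P ⊥̸ C | ∅.

No — P and C are d-connected given ∅.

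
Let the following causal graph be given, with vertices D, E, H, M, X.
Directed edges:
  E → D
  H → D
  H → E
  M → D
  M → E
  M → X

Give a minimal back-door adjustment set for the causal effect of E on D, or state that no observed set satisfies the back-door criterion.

desc(E)\{E}={D}; candidates ⊆ {H,M,X}.
size 0: {}; under {} E still reaches {D,H,M,X} ∋ D.
size 1: {H}, {M}, {X}; under {H} E still reaches {D,M,X} ∋ D.
{H,M}: E⊥D given {H,M} in G with E→· removed — back-door holds.

E→D: minimal back-door set {H, M}.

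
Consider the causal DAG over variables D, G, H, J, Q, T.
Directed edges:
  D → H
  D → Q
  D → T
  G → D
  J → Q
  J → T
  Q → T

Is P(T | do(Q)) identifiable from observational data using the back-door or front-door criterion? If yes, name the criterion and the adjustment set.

P(T|do(Q)): backdoor, adjust for {D, J}.

desc(Q)\{Q}={T}; candidates ⊆ {D,G,H,J}.
size 0: {}; under {} Q still reaches {D,G,H,J,T} ∋ T.
size 1: {D}, {G}, {H} …(+1); under {D} Q still reaches {J,T} ∋ T.
{D,J}: Q⊥T given {D,J} in G with Q→· removed — back-door holds.
P(T|do(Q)) = Σ_{D,J} P(T|Q,D,J)·P(D,J).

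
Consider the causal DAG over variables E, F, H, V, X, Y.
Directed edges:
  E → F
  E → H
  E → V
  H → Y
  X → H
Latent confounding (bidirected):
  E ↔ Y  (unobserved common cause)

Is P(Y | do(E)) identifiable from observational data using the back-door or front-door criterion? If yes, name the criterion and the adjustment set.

desc(E)\{E}={F,H,V,Y}; candidates ⊆ {X}.
E↔Y: latent back-door arc(s) into E.
size 0: {}; under {} E still reaches {Y} ∋ Y.
size 1: {X}; under {X} E still reaches {Y} ∋ Y.
E↔Y cannot be blocked by any observed set — no back-door set.
{H}: (i) intercepts every directed E→Y path; (ii) no back-door E→{H}; (iii) {E} blocks every back-door {H}→Y. Front-door holds.
P(Y|do(E)) = Σ_{H} P(H|E) Σ_{E'} P(Y|H,E')P(E').

P(Y|do(E)): frontdoor, adjust for {H}.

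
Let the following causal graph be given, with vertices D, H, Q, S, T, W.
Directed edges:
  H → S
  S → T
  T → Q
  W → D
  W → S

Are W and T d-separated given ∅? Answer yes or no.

Bayes-Ball from W | ∅ reaches {D,Q,S,T}.
T ∈ reach(W|∅) ⇒ W ⊥̸ T | ∅.

No — W and T are d-connected given ∅.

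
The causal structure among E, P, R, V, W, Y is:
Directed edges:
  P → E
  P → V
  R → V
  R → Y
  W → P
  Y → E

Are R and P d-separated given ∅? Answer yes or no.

Yes — R ⊥ P | ∅.

Bayes-Ball from R | ∅ reaches {E,V,Y}.
P ∉ reach(R|∅) ⇒ R ⊥ P | ∅.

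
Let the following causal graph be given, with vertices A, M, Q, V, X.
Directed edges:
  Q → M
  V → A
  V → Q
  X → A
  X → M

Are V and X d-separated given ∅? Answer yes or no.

Yes — V ⊥ X | ∅.

Bayes-Ball from V | ∅ reaches {A,M,Q}.
X ∉ reach(V|∅) ⇒ V ⊥ X | ∅.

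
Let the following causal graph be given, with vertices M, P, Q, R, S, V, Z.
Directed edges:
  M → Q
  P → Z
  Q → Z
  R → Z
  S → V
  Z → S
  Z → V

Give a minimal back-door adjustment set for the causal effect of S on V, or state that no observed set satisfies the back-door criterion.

S→V: minimal back-door set {Z}.

desc(S)\{S}={V}; candidates ⊆ {M,P,Q,R,Z}.
size 0: {}; under {} S still reaches {M,P,Q,R,V,Z} ∋ V.
{Z}: S⊥V given {Z} in G with S→· removed — back-door holds.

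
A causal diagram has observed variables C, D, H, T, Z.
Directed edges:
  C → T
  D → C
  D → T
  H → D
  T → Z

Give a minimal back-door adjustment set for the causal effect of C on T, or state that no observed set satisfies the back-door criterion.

desc(C)\{C}={T,Z}; candidates ⊆ {D,H}.
size 0: {}; under {} C still reaches {D,H,T,Z} ∋ T.
{D}: C⊥T given {D} in G with C→· removed — back-door holds.

C→T: minimal back-door set {D}.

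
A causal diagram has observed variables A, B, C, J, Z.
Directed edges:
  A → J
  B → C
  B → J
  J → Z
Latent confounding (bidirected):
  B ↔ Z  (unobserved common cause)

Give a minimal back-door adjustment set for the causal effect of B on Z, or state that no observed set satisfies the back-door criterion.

B→Z: no observed back-door set.

desc(B)\{B}={C,J,Z}; candidates ⊆ {A}.
B↔Z: latent back-door arc(s) into B.
size 0: {}; under {} B still reaches {Z} ∋ Z.
size 1: {A}; under {A} B still reaches {Z} ∋ Z.
B↔Z cannot be blocked by any observed set — no back-door set.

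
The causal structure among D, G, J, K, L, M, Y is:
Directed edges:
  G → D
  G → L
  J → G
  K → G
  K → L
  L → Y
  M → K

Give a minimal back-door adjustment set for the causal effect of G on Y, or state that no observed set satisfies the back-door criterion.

G→Y: minimal back-door set {K}.

desc(G)\{G}={D,L,Y}; candidates ⊆ {J,K,M}.
size 0: {}; under {} G still reaches {J,K,L,M,Y} ∋ Y.
{K}: G⊥Y given {K} in G with G→· removed — back-door holds.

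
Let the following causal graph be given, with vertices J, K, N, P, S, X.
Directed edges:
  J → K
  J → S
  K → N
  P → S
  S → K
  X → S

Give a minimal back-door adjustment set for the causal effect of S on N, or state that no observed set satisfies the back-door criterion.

desc(S)\{S}={K,N}; candidates ⊆ {J,P,X}.
size 0: {}; under {} S still reaches {J,K,N,P,X} ∋ N.
{J}: S⊥N given {J} in G with S→· removed — back-door holds.

S→N: minimal back-door set {J}.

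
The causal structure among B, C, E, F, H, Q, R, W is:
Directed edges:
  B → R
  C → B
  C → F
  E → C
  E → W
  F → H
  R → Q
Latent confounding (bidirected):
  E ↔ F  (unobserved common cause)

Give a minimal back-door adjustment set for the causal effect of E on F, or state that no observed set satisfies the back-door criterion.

desc(E)\{E}={B,C,F,H,Q,R,W}; candidates ⊆ {—}.
E↔F: latent back-door arc(s) into E.
size 0: {}; under {} E still reaches {F,H} ∋ F.
E↔F cannot be blocked by any observed set — no back-door set.

E→F: no observed back-door set.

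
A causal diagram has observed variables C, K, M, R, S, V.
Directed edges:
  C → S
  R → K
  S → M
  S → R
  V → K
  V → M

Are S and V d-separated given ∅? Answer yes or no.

Bayes-Ball from S | ∅ reaches {C,K,M,R}.
V ∉ reach(S|∅) ⇒ S ⊥ V | ∅.

Yes — S ⊥ V | ∅.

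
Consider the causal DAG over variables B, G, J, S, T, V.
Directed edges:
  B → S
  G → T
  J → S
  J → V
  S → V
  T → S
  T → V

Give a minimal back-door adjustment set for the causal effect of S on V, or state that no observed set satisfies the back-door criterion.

S→V: minimal back-door set {J, T}.

desc(S)\{S}={V}; candidates ⊆ {B,G,J,T}.
size 0: {}; under {} S still reaches {B,G,J,T,V} ∋ V.
size 1: {B}, {G}, {J} …(+1); under {B} S still reaches {G,J,T,V} ∋ V.
{J,T}: S⊥V given {J,T} in G with S→· removed — back-door holds.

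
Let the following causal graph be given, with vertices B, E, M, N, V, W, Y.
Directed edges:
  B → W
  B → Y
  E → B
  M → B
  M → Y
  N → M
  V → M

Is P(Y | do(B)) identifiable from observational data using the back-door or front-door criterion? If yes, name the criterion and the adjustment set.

desc(B)\{B}={W,Y}; candidates ⊆ {E,M,N,V}.
size 0: {}; under {} B still reaches {E,M,N,V,Y} ∋ Y.
{M}: B⊥Y given {M} in G with B→· removed — back-door holds.
P(Y|do(B)) = Σ_{M} P(Y|B,M)·P(M).

P(Y|do(B)): backdoor, adjust for {M}.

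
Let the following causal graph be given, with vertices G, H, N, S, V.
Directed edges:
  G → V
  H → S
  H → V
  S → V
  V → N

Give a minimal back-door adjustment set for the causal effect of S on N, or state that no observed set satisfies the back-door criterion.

desc(S)\{S}={N,V}; candidates ⊆ {G,H}.
size 0: {}; under {} S still reaches {H,N,V} ∋ N.
{H}: S⊥N given {H} in G with S→· removed — back-door holds.

S→N: minimal back-door set {H}.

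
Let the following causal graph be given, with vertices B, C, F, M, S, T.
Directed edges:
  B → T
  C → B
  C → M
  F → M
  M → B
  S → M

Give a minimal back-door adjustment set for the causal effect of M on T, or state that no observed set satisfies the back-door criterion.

desc(M)\{M}={B,T}; candidates ⊆ {C,F,S}.
size 0: {}; under {} M still reaches {B,C,F,S,T} ∋ T.
{C}: M⊥T given {C} in G with M→· removed — back-door holds.

M→T: minimal back-door set {C}.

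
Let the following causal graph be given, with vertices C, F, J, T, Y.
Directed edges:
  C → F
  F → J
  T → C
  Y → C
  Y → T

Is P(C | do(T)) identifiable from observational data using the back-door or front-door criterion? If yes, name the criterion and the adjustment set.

P(C|do(T)): backdoor, adjust for {Y}.

desc(T)\{T}={C,F,J}; candidates ⊆ {Y}.
size 0: {}; under {} T still reaches {C,F,J,Y} ∋ C.
{Y}: T⊥C given {Y} in G with T→· removed — back-door holds.
P(C|do(T)) = Σ_{Y} P(C|T,Y)·P(Y).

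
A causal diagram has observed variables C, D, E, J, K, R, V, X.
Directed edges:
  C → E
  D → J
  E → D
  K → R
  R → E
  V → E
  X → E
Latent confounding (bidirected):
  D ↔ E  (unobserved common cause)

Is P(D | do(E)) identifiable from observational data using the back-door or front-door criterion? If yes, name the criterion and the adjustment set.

desc(E)\{E}={D,J}; candidates ⊆ {C,K,R,V,X}.
E↔D: latent back-door arc(s) into E.
size 0: {}; under {} E still reaches {C,D,J,K,R,V,X} ∋ D.
size 1: {C}, {K}, {R} …(+2); under {C} E still reaches {D,J,K,R,V,X} ∋ D.
size 2: {C,K}, {C,R}, {C,V} …(+7); under {C,K} E still reaches {D,J,R,V,X} ∋ D.
E↔D cannot be blocked by any observed set — no back-door set.
No mediator lies on a directed E→…→D path.
Neither criterion identifies P(D|do(E)) in this graph.

P(D|do(E)): not identifiable (no BD/FD set).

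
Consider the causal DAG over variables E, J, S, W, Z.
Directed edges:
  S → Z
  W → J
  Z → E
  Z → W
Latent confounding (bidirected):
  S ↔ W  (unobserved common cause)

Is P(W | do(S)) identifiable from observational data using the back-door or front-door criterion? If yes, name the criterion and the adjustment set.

P(W|do(S)): frontdoor, adjust for {Z}.

desc(S)\{S}={E,J,W,Z}; candidates ⊆ {—}.
S↔W: latent back-door arc(s) into S.
size 0: {}; under {} S still reaches {J,W} ∋ W.
S↔W cannot be blocked by any observed set — no back-door set.
{Z}: (i) intercepts every directed S→W path; (ii) no back-door S→{Z}; (iii) {S} blocks every back-door {Z}→W. Front-door holds.
P(W|do(S)) = Σ_{Z} P(Z|S) Σ_{S'} P(W|Z,S')P(S').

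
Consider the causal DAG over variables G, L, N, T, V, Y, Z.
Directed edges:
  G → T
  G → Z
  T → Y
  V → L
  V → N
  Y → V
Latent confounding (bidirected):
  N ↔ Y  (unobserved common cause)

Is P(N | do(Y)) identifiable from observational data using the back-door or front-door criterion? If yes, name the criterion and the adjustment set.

desc(Y)\{Y}={L,N,V}; candidates ⊆ {G,T,Z}.
Y↔N: latent back-door arc(s) into Y.
size 0: {}; under {} Y still reaches {G,N,T,Z} ∋ N.
size 1: {G}, {T}, {Z}; under {G} Y still reaches {N,T} ∋ N.
size 2: {G,T}, {G,Z}, {T,Z}; under {G,T} Y still reaches {N} ∋ N.
Y↔N cannot be blocked by any observed set — no back-door set.
{V}: (i) intercepts every directed Y→N path; (ii) no back-door Y→{V}; (iii) {Y} blocks every back-door {V}→N. Front-door holds.
P(N|do(Y)) = Σ_{V} P(V|Y) Σ_{Y'} P(N|V,Y')P(Y').

P(N|do(Y)): frontdoor, adjust for {V}.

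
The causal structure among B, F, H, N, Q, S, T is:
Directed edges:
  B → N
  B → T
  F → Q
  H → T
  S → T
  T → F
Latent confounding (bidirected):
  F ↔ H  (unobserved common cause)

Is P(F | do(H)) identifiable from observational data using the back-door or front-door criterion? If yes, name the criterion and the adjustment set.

P(F|do(H)): frontdoor, adjust for {T}.

desc(H)\{H}={F,Q,T}; candidates ⊆ {B,N,S}.
H↔F: latent back-door arc(s) into H.
size 0: {}; under {} H still reaches {F,Q} ∋ F.
size 1: {B}, {N}, {S}; under {B} H still reaches {F,Q} ∋ F.
size 2: {B,N}, {B,S}, {N,S}; under {B,N} H still reaches {F,Q} ∋ F.
H↔F cannot be blocked by any observed set — no back-door set.
{T}: (i) intercepts every directed H→F path; (ii) no back-door H→{T}; (iii) {H} blocks every back-door {T}→F. Front-door holds.
P(F|do(H)) = Σ_{T} P(T|H) Σ_{H'} P(F|T,H')P(H').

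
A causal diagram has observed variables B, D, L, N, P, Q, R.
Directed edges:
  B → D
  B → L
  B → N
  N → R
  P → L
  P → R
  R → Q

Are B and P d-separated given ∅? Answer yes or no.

Bayes-Ball from B | ∅ reaches {D,L,N,Q,R}.
P ∉ reach(B|∅) ⇒ B ⊥ P | ∅.

Yes — B ⊥ P | ∅.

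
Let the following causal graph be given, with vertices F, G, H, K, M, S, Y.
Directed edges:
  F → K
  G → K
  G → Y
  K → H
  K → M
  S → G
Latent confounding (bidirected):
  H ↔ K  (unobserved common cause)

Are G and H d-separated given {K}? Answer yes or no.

No — G and H are d-connected given {K}.

Bayes-Ball from G | {K} reaches {F,H,S,Y}.
H ∈ reach(G|{K}) ⇒ G ⊥̸ H | {K}.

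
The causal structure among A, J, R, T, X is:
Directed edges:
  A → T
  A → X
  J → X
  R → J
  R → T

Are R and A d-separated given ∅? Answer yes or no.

Yes — R ⊥ A | ∅.

Bayes-Ball from R | ∅ reaches {J,T,X}.
A ∉ reach(R|∅) ⇒ R ⊥ A | ∅.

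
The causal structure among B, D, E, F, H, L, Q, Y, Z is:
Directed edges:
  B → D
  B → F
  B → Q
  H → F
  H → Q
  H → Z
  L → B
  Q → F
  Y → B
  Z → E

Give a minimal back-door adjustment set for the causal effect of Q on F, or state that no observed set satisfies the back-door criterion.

Q→F: minimal back-door set {B, H}.

desc(Q)\{Q}={F}; candidates ⊆ {B,D,E,H,L,Y,Z}.
size 0: {}; under {} Q still reaches {B,D,E,F,H,L,Y,Z} ∋ F.
size 1: {B}, {D}, {E} …(+4); under {B} Q still reaches {E,F,H,Z} ∋ F.
{B,H}: Q⊥F given {B,H} in G with Q→· removed — back-door holds.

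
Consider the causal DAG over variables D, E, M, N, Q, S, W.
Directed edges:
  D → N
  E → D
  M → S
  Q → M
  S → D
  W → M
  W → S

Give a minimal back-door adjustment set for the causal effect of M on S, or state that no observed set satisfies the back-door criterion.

desc(M)\{M}={D,N,S}; candidates ⊆ {E,Q,W}.
size 0: {}; under {} M still reaches {D,N,Q,S,W} ∋ S.
{W}: M⊥S given {W} in G with M→· removed — back-door holds.

M→S: minimal back-door set {W}.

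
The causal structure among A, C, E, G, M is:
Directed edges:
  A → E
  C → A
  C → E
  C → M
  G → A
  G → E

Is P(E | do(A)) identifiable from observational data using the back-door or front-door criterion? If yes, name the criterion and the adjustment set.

desc(A)\{A}={E}; candidates ⊆ {C,G,M}.
size 0: {}; under {} A still reaches {C,E,G,M} ∋ E.
size 1: {C}, {G}, {M}; under {C} A still reaches {E,G} ∋ E.
{C,G}: A⊥E given {C,G} in G with A→· removed — back-door holds.
P(E|do(A)) = Σ_{C,G} P(E|A,C,G)·P(C,G).

P(E|do(A)): backdoor, adjust for {C, G}.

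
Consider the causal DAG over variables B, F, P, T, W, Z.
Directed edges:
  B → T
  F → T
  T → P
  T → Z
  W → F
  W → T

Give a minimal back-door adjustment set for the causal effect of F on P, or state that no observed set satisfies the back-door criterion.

desc(F)\{F}={P,T,Z}; candidates ⊆ {B,W}.
size 0: {}; under {} F still reaches {P,T,W,Z} ∋ P.
{W}: F⊥P given {W} in G with F→· removed — back-door holds.

F→P: minimal back-door set {W}.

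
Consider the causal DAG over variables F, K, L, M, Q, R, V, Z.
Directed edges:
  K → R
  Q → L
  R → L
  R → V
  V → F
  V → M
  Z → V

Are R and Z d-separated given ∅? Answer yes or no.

Bayes-Ball from R | ∅ reaches {F,K,L,M,V}.
Z ∉ reach(R|∅) ⇒ R ⊥ Z | ∅.

Yes — R ⊥ Z | ∅.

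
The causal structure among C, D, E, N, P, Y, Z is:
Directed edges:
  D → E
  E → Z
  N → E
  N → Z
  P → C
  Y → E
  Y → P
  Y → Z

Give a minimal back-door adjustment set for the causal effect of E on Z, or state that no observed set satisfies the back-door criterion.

desc(E)\{E}={Z}; candidates ⊆ {C,D,N,P,Y}.
size 0: {}; under {} E still reaches {C,D,N,P,Y,Z} ∋ Z.
size 1: {C}, {D}, {N} …(+2); under {C} E still reaches {D,N,P,Y,Z} ∋ Z.
{N,Y}: E⊥Z given {N,Y} in G with E→· removed — back-door holds.

E→Z: minimal back-door set {N, Y}.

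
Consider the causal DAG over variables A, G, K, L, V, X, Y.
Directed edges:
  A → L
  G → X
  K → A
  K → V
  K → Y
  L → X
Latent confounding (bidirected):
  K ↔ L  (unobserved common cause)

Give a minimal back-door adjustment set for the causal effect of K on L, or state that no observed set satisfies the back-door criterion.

K→L: no observed back-door set.

desc(K)\{K}={A,L,V,X,Y}; candidates ⊆ {G}.
K↔L: latent back-door arc(s) into K.
size 0: {}; under {} K still reaches {L,X} ∋ L.
size 1: {G}; under {G} K still reaches {L,X} ∋ L.
K↔L cannot be blocked by any observed set — no back-door set.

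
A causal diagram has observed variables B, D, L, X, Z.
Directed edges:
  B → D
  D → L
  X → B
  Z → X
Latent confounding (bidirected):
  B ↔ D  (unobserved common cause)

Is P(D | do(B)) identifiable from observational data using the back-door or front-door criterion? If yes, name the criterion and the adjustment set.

P(D|do(B)): not identifiable (no BD/FD set).

desc(B)\{B}={D,L}; candidates ⊆ {X,Z}.
B↔D: latent back-door arc(s) into B.
size 0: {}; under {} B still reaches {D,L,X,Z} ∋ D.
size 1: {X}, {Z}; under {X} B still reaches {D,L} ∋ D.
size 2: {X,Z}; under {X,Z} B still reaches {D,L} ∋ D.
B↔D cannot be blocked by any observed set — no back-door set.
No mediator lies on a directed B→…→D path.
Neither criterion identifies P(D|do(B)) in this graph.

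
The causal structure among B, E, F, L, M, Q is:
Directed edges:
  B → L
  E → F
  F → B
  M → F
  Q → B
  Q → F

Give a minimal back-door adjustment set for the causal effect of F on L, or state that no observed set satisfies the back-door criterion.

desc(F)\{F}={B,L}; candidates ⊆ {E,M,Q}.
size 0: {}; under {} F still reaches {B,E,L,M,Q} ∋ L.
{Q}: F⊥L given {Q} in G with F→· removed — back-door holds.

F→L: minimal back-door set {Q}.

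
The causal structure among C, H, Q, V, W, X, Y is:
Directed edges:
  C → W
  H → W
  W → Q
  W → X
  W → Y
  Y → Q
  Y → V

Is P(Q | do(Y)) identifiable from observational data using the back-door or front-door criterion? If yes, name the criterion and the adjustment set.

P(Q|do(Y)): backdoor, adjust for {W}.

desc(Y)\{Y}={Q,V}; candidates ⊆ {C,H,W,X}.
size 0: {}; under {} Y still reaches {C,H,Q,W,X} ∋ Q.
{W}: Y⊥Q given {W} in G with Y→· removed — back-door holds.
P(Q|do(Y)) = Σ_{W} P(Q|Y,W)·P(W).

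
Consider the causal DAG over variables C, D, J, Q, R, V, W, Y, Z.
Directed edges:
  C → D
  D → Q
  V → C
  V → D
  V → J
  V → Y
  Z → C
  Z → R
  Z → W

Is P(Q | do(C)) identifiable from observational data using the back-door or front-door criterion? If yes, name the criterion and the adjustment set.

desc(C)\{C}={D,Q}; candidates ⊆ {J,R,V,W,Y,Z}.
size 0: {}; under {} C still reaches {D,J,Q,R,V,W,Y,Z} ∋ Q.
{V}: C⊥Q given {V} in G with C→· removed — back-door holds.
P(Q|do(C)) = Σ_{V} P(Q|C,V)·P(V).

P(Q|do(C)): backdoor, adjust for {V}.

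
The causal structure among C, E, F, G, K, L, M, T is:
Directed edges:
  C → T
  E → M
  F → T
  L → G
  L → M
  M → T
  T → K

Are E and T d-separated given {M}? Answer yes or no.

Bayes-Ball from E | {M} reaches {G,L}.
T ∉ reach(E|{M}) ⇒ E ⊥ T | {M}.

Yes — E ⊥ T | {M}.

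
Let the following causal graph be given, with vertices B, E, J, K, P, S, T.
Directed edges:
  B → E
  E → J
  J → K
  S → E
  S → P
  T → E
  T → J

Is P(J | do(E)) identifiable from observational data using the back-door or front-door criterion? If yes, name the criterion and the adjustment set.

P(J|do(E)): backdoor, adjust for {T}.

desc(E)\{E}={J,K}; candidates ⊆ {B,P,S,T}.
size 0: {}; under {} E still reaches {B,J,K,P,S,T} ∋ J.
{T}: E⊥J given {T} in G with E→· removed — back-door holds.
P(J|do(E)) = Σ_{T} P(J|E,T)·P(T).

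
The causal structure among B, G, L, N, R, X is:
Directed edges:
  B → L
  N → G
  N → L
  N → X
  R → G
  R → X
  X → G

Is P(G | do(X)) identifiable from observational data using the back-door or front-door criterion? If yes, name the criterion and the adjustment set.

P(G|do(X)): backdoor, adjust for {N, R}.

desc(X)\{X}={G}; candidates ⊆ {B,L,N,R}.
size 0: {}; under {} X still reaches {G,L,N,R} ∋ G.
size 1: {B}, {L}, {N} …(+1); under {B} X still reaches {G,L,N,R} ∋ G.
{N,R}: X⊥G given {N,R} in G with X→· removed — back-door holds.
P(G|do(X)) = Σ_{N,R} P(G|X,N,R)·P(N,R).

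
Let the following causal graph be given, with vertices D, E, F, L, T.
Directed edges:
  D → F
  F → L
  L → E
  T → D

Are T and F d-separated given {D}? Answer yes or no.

Bayes-Ball from T | {D} reaches ∅.
F ∉ reach(T|{D}) ⇒ T ⊥ F | {D}.

Yes — T ⊥ F | {D}.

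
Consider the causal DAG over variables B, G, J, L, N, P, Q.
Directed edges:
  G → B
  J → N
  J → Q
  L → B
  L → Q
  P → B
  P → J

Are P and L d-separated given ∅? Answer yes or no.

Yes — P ⊥ L | ∅.

Bayes-Ball from P | ∅ reaches {B,J,N,Q}.
L ∉ reach(P|∅) ⇒ P ⊥ L | ∅.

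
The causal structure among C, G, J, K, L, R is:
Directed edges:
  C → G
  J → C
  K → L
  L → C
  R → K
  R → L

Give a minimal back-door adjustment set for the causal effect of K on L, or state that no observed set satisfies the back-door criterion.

K→L: minimal back-door set {R}.

desc(K)\{K}={C,G,L}; candidates ⊆ {J,R}.
size 0: {}; under {} K still reaches {C,G,L,R} ∋ L.
{R}: K⊥L given {R} in G with K→· removed — back-door holds.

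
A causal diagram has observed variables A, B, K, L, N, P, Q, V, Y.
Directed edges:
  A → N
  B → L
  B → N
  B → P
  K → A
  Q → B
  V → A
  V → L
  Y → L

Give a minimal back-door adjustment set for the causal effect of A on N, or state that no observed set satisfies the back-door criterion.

A→N: minimal back-door set ∅.

desc(A)\{A}={N}; candidates ⊆ {B,K,L,P,Q,V,Y}.
∅: A⊥N given ∅ in G with A→· removed — back-door holds.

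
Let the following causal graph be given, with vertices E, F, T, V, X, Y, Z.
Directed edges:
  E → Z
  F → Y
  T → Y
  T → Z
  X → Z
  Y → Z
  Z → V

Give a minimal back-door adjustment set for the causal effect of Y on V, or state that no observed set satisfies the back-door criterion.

desc(Y)\{Y}={V,Z}; candidates ⊆ {E,F,T,X}.
size 0: {}; under {} Y still reaches {F,T,V,Z} ∋ V.
{T}: Y⊥V given {T} in G with Y→· removed — back-door holds.

Y→V: minimal back-door set {T}.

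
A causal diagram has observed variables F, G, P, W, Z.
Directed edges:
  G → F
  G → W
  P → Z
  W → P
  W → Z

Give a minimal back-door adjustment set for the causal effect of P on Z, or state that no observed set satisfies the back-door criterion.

P→Z: minimal back-door set {W}.

desc(P)\{P}={Z}; candidates ⊆ {F,G,W}.
size 0: {}; under {} P still reaches {F,G,W,Z} ∋ Z.
{W}: P⊥Z given {W} in G with P→· removed — back-door holds.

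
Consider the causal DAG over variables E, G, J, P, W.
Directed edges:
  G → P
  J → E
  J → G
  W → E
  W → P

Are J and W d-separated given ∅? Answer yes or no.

Bayes-Ball from J | ∅ reaches {E,G,P}.
W ∉ reach(J|∅) ⇒ J ⊥ W | ∅.

Yes — J ⊥ W | ∅.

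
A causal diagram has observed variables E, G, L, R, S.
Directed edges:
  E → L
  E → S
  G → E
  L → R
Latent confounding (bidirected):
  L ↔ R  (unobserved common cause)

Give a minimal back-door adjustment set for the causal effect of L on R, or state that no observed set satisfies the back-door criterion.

desc(L)\{L}={R}; candidates ⊆ {E,G,S}.
L↔R: latent back-door arc(s) into L.
size 0: {}; under {} L still reaches {E,G,R,S} ∋ R.
size 1: {E}, {G}, {S}; under {E} L still reaches {R} ∋ R.
size 2: {E,G}, {E,S}, {G,S}; under {E,G} L still reaches {R} ∋ R.
L↔R cannot be blocked by any observed set — no back-door set.

L→R: no observed back-door set.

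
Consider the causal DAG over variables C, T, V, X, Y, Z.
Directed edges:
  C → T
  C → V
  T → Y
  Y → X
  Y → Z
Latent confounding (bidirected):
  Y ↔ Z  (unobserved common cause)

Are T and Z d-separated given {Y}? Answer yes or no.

No — T and Z are d-connected given {Y}.

Bayes-Ball from T | {Y} reaches {C,V,Z}.
Z ∈ reach(T|{Y}) ⇒ T ⊥̸ Z | {Y}.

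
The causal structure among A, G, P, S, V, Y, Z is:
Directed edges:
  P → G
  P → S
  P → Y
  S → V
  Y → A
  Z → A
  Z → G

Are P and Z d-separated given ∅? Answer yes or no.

Yes — P ⊥ Z | ∅.

Bayes-Ball from P | ∅ reaches {A,G,S,V,Y}.
Z ∉ reach(P|∅) ⇒ P ⊥ Z | ∅.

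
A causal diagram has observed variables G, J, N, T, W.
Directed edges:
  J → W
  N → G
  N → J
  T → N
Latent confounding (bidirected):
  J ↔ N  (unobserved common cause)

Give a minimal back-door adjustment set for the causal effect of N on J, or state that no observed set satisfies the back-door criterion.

desc(N)\{N}={G,J,W}; candidates ⊆ {T}.
N↔J: latent back-door arc(s) into N.
size 0: {}; under {} N still reaches {J,T,W} ∋ J.
size 1: {T}; under {T} N still reaches {J,W} ∋ J.
N↔J cannot be blocked by any observed set — no back-door set.

N→J: no observed back-door set.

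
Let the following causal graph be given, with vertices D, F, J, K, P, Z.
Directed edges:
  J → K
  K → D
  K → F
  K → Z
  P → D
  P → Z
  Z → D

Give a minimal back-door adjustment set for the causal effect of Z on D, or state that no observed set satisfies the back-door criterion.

Z→D: minimal back-door set {K, P}.

desc(Z)\{Z}={D}; candidates ⊆ {F,J,K,P}.
size 0: {}; under {} Z still reaches {D,F,J,K,P} ∋ D.
size 1: {F}, {J}, {K} …(+1); under {F} Z still reaches {D,J,K,P} ∋ D.
{K,P}: Z⊥D given {K,P} in G with Z→· removed — back-door holds.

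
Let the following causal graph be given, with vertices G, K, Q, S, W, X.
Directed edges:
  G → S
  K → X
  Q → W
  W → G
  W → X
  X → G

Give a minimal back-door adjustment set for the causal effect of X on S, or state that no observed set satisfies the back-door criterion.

X→S: minimal back-door set {W}.

desc(X)\{X}={G,S}; candidates ⊆ {K,Q,W}.
size 0: {}; under {} X still reaches {G,K,Q,S,W} ∋ S.
{W}: X⊥S given {W} in G with X→· removed — back-door holds.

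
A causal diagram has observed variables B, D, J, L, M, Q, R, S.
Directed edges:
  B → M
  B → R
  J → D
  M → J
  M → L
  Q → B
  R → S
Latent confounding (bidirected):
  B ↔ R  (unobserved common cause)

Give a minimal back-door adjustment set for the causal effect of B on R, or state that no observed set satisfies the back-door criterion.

B→R: no observed back-door set.

desc(B)\{B}={D,J,L,M,R,S}; candidates ⊆ {Q}.
B↔R: latent back-door arc(s) into B.
size 0: {}; under {} B still reaches {Q,R,S} ∋ R.
size 1: {Q}; under {Q} B still reaches {R,S} ∋ R.
B↔R cannot be blocked by any observed set — no back-door set.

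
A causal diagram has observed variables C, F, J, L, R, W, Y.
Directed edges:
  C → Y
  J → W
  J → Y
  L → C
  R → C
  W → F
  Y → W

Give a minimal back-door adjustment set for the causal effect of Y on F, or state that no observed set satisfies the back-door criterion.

Y→F: minimal back-door set {J}.

desc(Y)\{Y}={F,W}; candidates ⊆ {C,J,L,R}.
size 0: {}; under {} Y still reaches {C,F,J,L,R,W} ∋ F.
{J}: Y⊥F given {J} in G with Y→· removed — back-door holds.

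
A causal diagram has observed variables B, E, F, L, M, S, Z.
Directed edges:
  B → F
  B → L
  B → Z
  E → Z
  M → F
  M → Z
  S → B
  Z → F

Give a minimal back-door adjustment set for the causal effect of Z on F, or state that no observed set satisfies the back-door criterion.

Z→F: minimal back-door set {B, M}.

desc(Z)\{Z}={F}; candidates ⊆ {B,E,L,M,S}.
size 0: {}; under {} Z still reaches {B,E,F,L,M,S} ∋ F.
size 1: {B}, {E}, {L} …(+2); under {B} Z still reaches {E,F,M} ∋ F.
{B,M}: Z⊥F given {B,M} in G with Z→· removed — back-door holds.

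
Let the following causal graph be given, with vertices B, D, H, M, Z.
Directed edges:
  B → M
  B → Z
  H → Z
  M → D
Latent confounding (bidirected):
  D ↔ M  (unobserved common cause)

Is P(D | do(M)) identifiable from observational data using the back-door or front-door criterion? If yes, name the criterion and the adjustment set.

desc(M)\{M}={D}; candidates ⊆ {B,H,Z}.
M↔D: latent back-door arc(s) into M.
size 0: {}; under {} M still reaches {B,D,Z} ∋ D.
size 1: {B}, {H}, {Z}; under {B} M still reaches {D} ∋ D.
size 2: {B,H}, {B,Z}, {H,Z}; under {B,H} M still reaches {D} ∋ D.
M↔D cannot be blocked by any observed set — no back-door set.
No mediator lies on a directed M→…→D path.
Neither criterion identifies P(D|do(M)) in this graph.

P(D|do(M)): not identifiable (no BD/FD set).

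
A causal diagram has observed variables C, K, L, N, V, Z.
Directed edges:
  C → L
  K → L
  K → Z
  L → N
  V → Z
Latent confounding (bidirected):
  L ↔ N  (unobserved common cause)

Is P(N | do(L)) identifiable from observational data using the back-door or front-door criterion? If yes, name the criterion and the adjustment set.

desc(L)\{L}={N}; candidates ⊆ {C,K,V,Z}.
L↔N: latent back-door arc(s) into L.
size 0: {}; under {} L still reaches {C,K,N,Z} ∋ N.
size 1: {C}, {K}, {V} …(+1); under {C} L still reaches {K,N,Z} ∋ N.
size 2: {C,K}, {C,V}, {C,Z} …(+3); under {C,K} L still reaches {N} ∋ N.
L↔N cannot be blocked by any observed set — no back-door set.
No mediator lies on a directed L→…→N path.
Neither criterion identifies P(N|do(L)) in this graph.

P(N|do(L)): not identifiable (no BD/FD set).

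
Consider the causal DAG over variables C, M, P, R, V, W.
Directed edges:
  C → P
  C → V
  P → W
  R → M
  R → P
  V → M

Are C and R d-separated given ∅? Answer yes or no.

Bayes-Ball from C | ∅ reaches {M,P,V,W}.
R ∉ reach(C|∅) ⇒ C ⊥ R | ∅.

Yes — C ⊥ R | ∅.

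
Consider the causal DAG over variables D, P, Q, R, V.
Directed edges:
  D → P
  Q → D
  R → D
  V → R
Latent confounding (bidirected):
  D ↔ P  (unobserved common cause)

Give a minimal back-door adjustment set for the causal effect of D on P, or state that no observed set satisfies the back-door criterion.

D→P: no observed back-door set.

desc(D)\{D}={P}; candidates ⊆ {Q,R,V}.
D↔P: latent back-door arc(s) into D.
size 0: {}; under {} D still reaches {P,Q,R,V} ∋ P.
size 1: {Q}, {R}, {V}; under {Q} D still reaches {P,R,V} ∋ P.
size 2: {Q,R}, {Q,V}, {R,V}; under {Q,R} D still reaches {P} ∋ P.
D↔P cannot be blocked by any observed set — no back-door set.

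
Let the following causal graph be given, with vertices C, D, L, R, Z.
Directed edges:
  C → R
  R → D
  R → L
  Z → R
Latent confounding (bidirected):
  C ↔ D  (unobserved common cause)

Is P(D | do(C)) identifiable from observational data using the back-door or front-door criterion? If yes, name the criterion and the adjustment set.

desc(C)\{C}={D,L,R}; candidates ⊆ {Z}.
C↔D: latent back-door arc(s) into C.
size 0: {}; under {} C still reaches {D} ∋ D.
size 1: {Z}; under {Z} C still reaches {D} ∋ D.
C↔D cannot be blocked by any observed set — no back-door set.
{R}: (i) intercepts every directed C→D path; (ii) no back-door C→{R}; (iii) {C} blocks every back-door {R}→D. Front-door holds.
P(D|do(C)) = Σ_{R} P(R|C) Σ_{C'} P(D|R,C')P(C').

P(D|do(C)): frontdoor, adjust for {R}.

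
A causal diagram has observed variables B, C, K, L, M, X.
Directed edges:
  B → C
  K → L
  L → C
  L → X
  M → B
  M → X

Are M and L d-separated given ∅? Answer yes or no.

Yes — M ⊥ L | ∅.

Bayes-Ball from M | ∅ reaches {B,C,X}.
L ∉ reach(M|∅) ⇒ M ⊥ L | ∅.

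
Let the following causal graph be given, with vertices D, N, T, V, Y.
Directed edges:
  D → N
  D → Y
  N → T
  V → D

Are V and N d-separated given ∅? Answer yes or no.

No — V and N are d-connected given ∅.

Bayes-Ball from V | ∅ reaches {D,N,T,Y}.
N ∈ reach(V|∅) ⇒ V ⊥̸ N | ∅.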